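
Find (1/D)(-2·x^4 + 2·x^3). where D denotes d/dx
- \frac{2 x^{5}}{5} + \frac{x^{4}}{2}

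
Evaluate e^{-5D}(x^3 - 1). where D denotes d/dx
x^{3} - 15 x^{2} + 75 x - 126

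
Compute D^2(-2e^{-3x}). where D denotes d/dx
- 18 e^{- 3 x}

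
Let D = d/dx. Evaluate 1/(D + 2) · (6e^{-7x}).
- \frac{6 e^{- 7 x}}{5}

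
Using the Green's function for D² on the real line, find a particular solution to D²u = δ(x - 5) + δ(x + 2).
\frac{|x - 5|}{2} + \frac{|x + 2|}{2}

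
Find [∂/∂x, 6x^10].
60 x^{9}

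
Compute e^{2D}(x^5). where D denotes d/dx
x^{5} + 10 x^{4} + 40 x^{3} + 80 x^{2} + 80 x + 32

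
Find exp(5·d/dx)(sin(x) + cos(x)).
\sqrt{2} \sin{\left(x + \frac{\pi}{4} + 5 \right)}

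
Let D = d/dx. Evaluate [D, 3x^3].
9 x^{2}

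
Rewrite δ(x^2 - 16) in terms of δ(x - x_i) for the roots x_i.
\frac{\delta(x + 4) + \delta(x - 4)}{8}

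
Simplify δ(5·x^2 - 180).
\frac{\delta(x - 6) + \delta(x + 6)}{60}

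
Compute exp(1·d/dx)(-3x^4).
- 3 x^{4} - 12 x^{3} - 18 x^{2} - 12 x - 3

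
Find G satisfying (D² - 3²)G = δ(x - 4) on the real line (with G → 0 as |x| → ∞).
-\frac{e^{-3|x - 4|}}{6}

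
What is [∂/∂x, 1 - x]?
-1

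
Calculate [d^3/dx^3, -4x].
-12\frac{d^{2}}{dx^{2}}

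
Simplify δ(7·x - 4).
\frac{\delta(x - 4/7)}{7}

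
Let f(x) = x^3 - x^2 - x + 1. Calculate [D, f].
3 x^{2} - 2 x - 1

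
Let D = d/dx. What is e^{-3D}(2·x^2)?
2 x^{2} - 12 x + 18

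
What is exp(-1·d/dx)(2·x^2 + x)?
2 x^{2} - 3 x + 1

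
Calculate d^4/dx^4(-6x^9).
- 18144 x^{5}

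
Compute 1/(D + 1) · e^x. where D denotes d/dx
\frac{e^{x}}{2}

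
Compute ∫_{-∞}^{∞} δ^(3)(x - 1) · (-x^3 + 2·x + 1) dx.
6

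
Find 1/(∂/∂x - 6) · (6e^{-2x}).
- \frac{3 e^{- 2 x}}{4}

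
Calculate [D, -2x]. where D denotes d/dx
-2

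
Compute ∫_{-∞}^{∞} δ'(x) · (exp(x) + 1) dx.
-1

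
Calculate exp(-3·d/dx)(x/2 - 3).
\frac{x}{2} - \frac{9}{2}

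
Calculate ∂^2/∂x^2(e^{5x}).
25 e^{5 x}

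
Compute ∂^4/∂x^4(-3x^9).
- 9072 x^{5}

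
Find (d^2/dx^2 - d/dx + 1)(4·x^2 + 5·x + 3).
4 x^{2} - 3 x + 6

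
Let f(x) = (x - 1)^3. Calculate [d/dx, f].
3 \left(x - 1\right)^{2}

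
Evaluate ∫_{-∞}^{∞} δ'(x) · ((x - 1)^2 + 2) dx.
2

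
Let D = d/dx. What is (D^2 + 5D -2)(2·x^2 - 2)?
- 4 x^{2} + 20 x + 8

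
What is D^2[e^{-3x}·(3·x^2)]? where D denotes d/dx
3 \left(9 x^{2} - 12 x + 2\right) e^{- 3 x}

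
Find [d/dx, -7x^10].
- 70 x^{9}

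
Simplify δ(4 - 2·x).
\frac{\delta(x - 2)}{2}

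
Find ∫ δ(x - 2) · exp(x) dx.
e^{2}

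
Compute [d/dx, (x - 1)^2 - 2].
2 x - 2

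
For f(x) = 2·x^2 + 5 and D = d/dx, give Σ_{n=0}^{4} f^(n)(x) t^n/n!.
2 t^{2} + 4 t x + 2 x^{2} + 5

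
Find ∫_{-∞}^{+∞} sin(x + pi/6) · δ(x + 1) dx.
\cos{\left(1 + \frac{\pi}{3} \right)}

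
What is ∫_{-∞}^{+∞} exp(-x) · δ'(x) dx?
1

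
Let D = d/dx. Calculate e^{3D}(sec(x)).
\sec{\left(x + 3 \right)}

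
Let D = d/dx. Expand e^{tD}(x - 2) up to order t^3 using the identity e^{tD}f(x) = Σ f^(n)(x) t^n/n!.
t + x - 2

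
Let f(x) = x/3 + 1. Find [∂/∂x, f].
\frac{1}{3}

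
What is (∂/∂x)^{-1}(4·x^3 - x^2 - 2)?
x^{4} - \frac{x^{3}}{3} - 2 x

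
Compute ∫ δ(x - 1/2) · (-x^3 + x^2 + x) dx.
\frac{5}{8}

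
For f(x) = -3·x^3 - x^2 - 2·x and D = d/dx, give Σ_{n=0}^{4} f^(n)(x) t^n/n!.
- 3 t^{3} - t^{2} \left(9 x + 1\right) - t \left(9 x^{2} + 2 x + 2\right) - 3 x^{3} - x^{2} - 2 x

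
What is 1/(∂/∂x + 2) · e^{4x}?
\frac{e^{4 x}}{6}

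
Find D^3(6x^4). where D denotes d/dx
144 x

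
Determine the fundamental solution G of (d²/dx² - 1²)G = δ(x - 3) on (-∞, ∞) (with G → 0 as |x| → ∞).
-\frac{e^{-|x - 3|}}{2}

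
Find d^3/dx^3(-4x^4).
- 96 x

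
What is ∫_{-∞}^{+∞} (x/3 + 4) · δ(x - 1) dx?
\frac{13}{3}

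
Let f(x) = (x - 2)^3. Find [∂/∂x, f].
3 \left(x - 2\right)^{2}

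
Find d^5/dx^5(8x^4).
0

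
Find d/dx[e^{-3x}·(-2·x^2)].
2 x \left(3 x - 2\right) e^{- 3 x}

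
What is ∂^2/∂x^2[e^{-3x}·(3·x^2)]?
3 \left(9 x^{2} - 12 x + 2\right) e^{- 3 x}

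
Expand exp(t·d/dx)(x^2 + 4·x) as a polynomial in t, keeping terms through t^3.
t^{2} + 2 t \left(x + 2\right) + x^{2} + 4 x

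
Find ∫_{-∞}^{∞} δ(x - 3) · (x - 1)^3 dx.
8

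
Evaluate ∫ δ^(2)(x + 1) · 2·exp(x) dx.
\frac{2}{e}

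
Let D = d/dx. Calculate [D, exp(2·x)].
2 e^{2 x}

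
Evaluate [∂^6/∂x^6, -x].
-6\frac{d^{5}}{dx^{5}}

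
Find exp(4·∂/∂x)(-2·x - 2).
- 2 x - 10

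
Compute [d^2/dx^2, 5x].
10\frac{d}{dx}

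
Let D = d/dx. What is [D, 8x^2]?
16 x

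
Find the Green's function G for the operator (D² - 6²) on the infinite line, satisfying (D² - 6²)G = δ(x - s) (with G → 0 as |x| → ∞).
-\frac{e^{-6|x-s|}}{12}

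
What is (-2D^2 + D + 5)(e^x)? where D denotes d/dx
4 e^{x}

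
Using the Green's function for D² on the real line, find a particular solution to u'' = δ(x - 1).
\frac{|x - 1|}{2}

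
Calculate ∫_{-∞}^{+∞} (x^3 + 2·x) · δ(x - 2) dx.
12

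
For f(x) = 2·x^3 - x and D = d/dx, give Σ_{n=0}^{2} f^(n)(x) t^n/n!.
6 t^{2} x + t \left(6 x^{2} - 1\right) + 2 x^{3} - x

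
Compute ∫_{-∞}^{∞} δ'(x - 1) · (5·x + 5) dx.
-5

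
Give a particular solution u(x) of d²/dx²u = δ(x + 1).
\frac{|x + 1|}{2}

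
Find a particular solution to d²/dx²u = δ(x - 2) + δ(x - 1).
\frac{|x - 2|}{2} + \frac{|x - 1|}{2}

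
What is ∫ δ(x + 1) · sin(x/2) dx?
- \sin{\left(\frac{1}{2} \right)}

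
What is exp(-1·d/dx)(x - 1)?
x - 2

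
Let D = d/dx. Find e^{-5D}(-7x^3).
- 7 x^{3} + 105 x^{2} - 525 x + 875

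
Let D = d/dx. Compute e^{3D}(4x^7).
4 x^{7} + 84 x^{6} + 756 x^{5} + 3780 x^{4} + 11340 x^{3} + 20412 x^{2} + 20412 x + 8748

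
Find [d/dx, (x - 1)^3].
3 \left(x - 1\right)^{2}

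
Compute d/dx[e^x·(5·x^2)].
5 x \left(x + 2\right) e^{x}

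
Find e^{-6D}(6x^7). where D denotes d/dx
6 x^{7} - 252 x^{6} + 4536 x^{5} - 45360 x^{4} + 272160 x^{3} - 979776 x^{2} + 1959552 x - 1679616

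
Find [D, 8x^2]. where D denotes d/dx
16 x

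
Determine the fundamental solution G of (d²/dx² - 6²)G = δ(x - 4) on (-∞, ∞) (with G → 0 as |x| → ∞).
-\frac{e^{-6|x - 4|}}{12}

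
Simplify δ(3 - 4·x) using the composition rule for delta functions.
\frac{\delta(x - 3/4)}{4}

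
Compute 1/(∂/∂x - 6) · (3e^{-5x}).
- \frac{3 e^{- 5 x}}{11}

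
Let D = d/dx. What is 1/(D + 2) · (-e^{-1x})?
- e^{- x}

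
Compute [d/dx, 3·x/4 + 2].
\frac{3}{4}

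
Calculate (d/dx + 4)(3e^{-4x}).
0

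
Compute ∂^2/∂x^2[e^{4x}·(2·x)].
\left(32 x + 16\right) e^{4 x}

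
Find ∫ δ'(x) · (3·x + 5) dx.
-3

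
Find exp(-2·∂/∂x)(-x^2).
- x^{2} + 4 x - 4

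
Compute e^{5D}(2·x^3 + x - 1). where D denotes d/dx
2 x^{3} + 30 x^{2} + 151 x + 254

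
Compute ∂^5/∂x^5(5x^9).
75600 x^{4}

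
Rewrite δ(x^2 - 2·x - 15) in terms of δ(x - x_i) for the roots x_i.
\frac{\delta(x - 5) + \delta(x + 3)}{8}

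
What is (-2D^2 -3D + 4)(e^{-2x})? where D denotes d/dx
2 e^{- 2 x}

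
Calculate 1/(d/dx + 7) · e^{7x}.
\frac{e^{7 x}}{14}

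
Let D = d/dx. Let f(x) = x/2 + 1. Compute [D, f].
\frac{1}{2}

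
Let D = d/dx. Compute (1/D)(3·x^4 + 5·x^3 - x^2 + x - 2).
\frac{3 x^{5}}{5} + \frac{5 x^{4}}{4} - \frac{x^{3}}{3} + \frac{x^{2}}{2} - 2 x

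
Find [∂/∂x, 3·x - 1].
3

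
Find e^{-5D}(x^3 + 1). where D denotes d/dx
x^{3} - 15 x^{2} + 75 x - 124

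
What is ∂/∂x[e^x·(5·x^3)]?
5 x^{2} \left(x + 3\right) e^{x}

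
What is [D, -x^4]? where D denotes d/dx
- 4 x^{3}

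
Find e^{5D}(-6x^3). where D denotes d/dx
- 6 x^{3} - 90 x^{2} - 450 x - 750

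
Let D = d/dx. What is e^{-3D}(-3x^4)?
- 3 x^{4} + 36 x^{3} - 162 x^{2} + 324 x - 243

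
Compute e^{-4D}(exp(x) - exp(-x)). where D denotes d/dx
- e^{4 - x} + e^{x - 4}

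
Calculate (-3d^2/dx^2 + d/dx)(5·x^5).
25 x^{3} \left(x - 12\right)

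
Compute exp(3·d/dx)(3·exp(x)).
3 e^{x + 3}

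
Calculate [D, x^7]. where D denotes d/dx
7 x^{6}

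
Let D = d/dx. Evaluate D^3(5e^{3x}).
135 e^{3 x}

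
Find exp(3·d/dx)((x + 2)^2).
x^{2} + 10 x + 25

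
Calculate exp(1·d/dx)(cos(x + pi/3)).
\cos{\left(x + 1 + \frac{\pi}{3} \right)}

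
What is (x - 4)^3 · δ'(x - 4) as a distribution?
0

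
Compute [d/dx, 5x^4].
20 x^{3}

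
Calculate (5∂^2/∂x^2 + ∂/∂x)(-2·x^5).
10 x^{3} \left(- x - 20\right)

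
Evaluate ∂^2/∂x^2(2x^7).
84 x^{5}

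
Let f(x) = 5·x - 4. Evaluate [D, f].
5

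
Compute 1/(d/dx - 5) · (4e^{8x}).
\frac{4 e^{8 x}}{3}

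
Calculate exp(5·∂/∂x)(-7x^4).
- 7 x^{4} - 140 x^{3} - 1050 x^{2} - 3500 x - 4375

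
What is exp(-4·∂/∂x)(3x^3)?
3 x^{3} - 36 x^{2} + 144 x - 192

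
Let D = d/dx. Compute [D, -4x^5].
- 20 x^{4}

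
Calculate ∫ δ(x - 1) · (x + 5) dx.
6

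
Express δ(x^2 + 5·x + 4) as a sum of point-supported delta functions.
\frac{\delta(x + 4) + \delta(x + 1)}{3}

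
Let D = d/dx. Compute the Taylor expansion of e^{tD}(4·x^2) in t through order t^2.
4 t^{2} + 8 t x + 4 x^{2}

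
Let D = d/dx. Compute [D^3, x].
3D^{2}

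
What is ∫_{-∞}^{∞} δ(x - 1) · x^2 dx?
1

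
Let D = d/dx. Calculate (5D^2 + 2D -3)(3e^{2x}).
63 e^{2 x}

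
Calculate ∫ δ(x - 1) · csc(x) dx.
\csc{\left(1 \right)}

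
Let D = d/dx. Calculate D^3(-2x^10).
- 1440 x^{7}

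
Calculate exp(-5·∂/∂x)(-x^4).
- x^{4} + 20 x^{3} - 150 x^{2} + 500 x - 625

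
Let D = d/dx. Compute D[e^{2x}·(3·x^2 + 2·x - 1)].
2 x \left(3 x + 5\right) e^{2 x}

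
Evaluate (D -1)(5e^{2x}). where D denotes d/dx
5 e^{2 x}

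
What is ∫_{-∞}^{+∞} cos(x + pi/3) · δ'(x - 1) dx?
\sin{\left(1 + \frac{\pi}{3} \right)}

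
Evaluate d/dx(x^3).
3 x^{2}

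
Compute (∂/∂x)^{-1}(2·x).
x^{2}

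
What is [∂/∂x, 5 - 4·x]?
-4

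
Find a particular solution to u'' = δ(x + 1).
\frac{|x + 1|}{2}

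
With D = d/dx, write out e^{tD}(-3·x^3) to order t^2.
3 x \left(- 3 t^{2} - 3 t x - x^{2}\right)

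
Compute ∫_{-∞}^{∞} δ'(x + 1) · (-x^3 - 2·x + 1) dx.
5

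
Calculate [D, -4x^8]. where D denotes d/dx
- 32 x^{7}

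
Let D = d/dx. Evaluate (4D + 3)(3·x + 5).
9 x + 27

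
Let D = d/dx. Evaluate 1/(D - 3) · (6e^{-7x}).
- \frac{3 e^{- 7 x}}{5}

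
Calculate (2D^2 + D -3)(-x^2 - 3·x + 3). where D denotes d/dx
3 x^{2} + 7 x - 16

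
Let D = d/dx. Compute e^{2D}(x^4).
x^{4} + 8 x^{3} + 24 x^{2} + 32 x + 16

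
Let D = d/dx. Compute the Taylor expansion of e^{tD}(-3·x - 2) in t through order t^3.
- 3 t - 3 x - 2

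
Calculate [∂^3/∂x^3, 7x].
21\frac{d^{2}}{dx^{2}}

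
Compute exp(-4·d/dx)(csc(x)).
\csc{\left(x - 4 \right)}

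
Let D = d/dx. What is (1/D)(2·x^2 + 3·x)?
\frac{2 x^{3}}{3} + \frac{3 x^{2}}{2}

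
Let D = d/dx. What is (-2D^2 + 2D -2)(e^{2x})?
- 6 e^{2 x}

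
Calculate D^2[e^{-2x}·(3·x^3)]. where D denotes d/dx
6 x \left(2 x^{2} - 6 x + 3\right) e^{- 2 x}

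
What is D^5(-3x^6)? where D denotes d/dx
- 2160 x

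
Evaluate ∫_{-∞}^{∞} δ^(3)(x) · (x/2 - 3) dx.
0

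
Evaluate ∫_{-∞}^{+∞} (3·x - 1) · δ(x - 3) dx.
8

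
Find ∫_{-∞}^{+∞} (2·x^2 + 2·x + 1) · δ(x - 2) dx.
13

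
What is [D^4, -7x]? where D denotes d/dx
-28D^{3}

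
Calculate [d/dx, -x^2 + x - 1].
1 - 2 x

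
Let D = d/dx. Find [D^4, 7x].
28D^{3}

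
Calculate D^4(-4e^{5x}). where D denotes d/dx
- 2500 e^{5 x}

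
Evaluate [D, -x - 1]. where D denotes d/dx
-1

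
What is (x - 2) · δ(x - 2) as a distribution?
0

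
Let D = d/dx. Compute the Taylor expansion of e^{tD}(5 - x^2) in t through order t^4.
- t^{2} - 2 t x - x^{2} + 5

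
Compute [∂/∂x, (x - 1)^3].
3 \left(x - 1\right)^{2}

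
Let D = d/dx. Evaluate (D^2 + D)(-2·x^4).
8 x^{2} \left(- x - 3\right)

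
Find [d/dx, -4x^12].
- 48 x^{11}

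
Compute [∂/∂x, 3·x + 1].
3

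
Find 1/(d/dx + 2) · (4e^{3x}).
\frac{4 e^{3 x}}{5}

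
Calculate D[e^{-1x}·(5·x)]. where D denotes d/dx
5 \left(1 - x\right) e^{- x}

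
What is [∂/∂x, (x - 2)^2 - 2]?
2 x - 4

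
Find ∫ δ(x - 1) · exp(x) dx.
e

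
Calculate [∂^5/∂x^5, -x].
-5\frac{d^{4}}{dx^{4}}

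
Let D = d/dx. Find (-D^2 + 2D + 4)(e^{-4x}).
- 20 e^{- 4 x}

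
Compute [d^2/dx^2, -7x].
-14\frac{d}{dx}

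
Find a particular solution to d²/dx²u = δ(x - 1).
\frac{|x - 1|}{2}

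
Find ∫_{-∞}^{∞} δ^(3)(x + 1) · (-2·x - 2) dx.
0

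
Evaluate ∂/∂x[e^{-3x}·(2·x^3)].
6 x^{2} \left(1 - x\right) e^{- 3 x}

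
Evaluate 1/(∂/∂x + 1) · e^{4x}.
\frac{e^{4 x}}{5}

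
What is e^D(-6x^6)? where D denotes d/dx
- 6 x^{6} - 36 x^{5} - 90 x^{4} - 120 x^{3} - 90 x^{2} - 36 x - 6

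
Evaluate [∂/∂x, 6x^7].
42 x^{6}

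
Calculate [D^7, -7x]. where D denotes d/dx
-49D^{6}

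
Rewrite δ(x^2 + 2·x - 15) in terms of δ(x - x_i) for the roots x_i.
\frac{\delta(x + 5) + \delta(x - 3)}{8}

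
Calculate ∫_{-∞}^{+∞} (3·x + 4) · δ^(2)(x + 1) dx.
0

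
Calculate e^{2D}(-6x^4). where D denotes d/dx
- 6 x^{4} - 48 x^{3} - 144 x^{2} - 192 x - 96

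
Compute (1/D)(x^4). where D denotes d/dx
\frac{x^{5}}{5}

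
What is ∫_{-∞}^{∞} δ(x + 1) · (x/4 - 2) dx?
- \frac{9}{4}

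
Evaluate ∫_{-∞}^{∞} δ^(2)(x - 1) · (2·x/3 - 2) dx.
0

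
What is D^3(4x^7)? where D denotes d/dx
840 x^{4}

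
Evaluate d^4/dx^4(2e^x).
2 e^{x}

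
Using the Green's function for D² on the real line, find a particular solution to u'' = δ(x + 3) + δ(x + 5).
\frac{|x + 3|}{2} + \frac{|x + 5|}{2}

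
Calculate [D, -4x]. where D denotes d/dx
-4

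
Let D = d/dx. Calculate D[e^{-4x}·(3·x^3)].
x^{2} \left(9 - 12 x\right) e^{- 4 x}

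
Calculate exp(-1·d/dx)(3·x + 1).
3 x - 2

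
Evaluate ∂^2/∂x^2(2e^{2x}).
8 e^{2 x}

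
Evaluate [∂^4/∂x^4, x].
4\frac{d^{3}}{dx^{3}}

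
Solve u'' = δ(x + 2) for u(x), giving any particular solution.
\frac{|x + 2|}{2}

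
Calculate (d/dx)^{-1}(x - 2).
\frac{x^{2}}{2} - 2 x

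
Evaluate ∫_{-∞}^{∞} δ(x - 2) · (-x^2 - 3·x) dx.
-10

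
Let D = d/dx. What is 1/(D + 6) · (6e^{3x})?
\frac{2 e^{3 x}}{3}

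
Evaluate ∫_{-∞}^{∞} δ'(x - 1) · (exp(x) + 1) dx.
- e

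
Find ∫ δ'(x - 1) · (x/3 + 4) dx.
- \frac{1}{3}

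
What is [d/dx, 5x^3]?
15 x^{2}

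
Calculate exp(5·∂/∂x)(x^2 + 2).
x^{2} + 10 x + 27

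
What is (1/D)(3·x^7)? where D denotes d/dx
\frac{3 x^{8}}{8}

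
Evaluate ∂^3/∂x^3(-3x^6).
- 360 x^{3}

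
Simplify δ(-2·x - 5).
\frac{\delta(x + 5/2)}{2}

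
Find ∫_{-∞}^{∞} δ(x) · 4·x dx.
0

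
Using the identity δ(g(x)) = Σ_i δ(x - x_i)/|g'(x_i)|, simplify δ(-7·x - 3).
\frac{\delta(x + 3/7)}{7}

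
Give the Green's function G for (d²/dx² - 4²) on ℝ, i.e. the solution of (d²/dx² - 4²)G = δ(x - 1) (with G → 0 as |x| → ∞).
-\frac{e^{-4|x - 1|}}{8}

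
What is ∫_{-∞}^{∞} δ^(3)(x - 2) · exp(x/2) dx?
- \frac{e}{8}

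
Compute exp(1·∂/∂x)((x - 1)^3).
x^{3}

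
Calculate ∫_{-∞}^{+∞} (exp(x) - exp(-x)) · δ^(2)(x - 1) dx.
2 \sinh{\left(1 \right)}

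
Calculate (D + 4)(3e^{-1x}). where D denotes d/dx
9 e^{- x}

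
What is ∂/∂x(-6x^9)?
- 54 x^{8}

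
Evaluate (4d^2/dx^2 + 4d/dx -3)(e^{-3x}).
21 e^{- 3 x}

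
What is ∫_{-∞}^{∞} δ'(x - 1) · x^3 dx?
-3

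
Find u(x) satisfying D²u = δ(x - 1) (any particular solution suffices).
\frac{|x - 1|}{2}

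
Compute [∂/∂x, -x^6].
- 6 x^{5}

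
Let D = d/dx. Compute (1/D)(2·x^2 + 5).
\frac{2 x^{3}}{3} + 5 x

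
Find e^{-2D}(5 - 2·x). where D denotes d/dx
9 - 2 x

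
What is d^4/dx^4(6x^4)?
144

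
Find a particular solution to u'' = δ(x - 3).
\frac{|x - 3|}{2}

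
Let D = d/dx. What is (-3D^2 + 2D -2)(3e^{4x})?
- 126 e^{4 x}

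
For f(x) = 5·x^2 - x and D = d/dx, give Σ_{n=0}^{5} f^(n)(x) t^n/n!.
5 t^{2} + t \left(10 x - 1\right) + 5 x^{2} - x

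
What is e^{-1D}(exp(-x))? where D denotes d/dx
e^{1 - x}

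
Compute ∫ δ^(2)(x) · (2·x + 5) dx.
0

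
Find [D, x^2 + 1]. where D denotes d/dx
2 x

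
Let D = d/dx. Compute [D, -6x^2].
- 12 x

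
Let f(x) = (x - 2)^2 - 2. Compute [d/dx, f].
2 x - 4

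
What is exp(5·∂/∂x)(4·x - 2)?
4 x + 18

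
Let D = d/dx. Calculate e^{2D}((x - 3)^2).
x^{2} - 2 x + 1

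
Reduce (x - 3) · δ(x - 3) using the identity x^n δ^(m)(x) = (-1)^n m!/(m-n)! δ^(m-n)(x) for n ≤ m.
0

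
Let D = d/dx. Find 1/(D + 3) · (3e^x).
\frac{3 e^{x}}{4}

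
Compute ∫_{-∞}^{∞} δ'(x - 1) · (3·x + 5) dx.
-3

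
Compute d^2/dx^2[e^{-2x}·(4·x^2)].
8 \left(2 x^{2} - 4 x + 1\right) e^{- 2 x}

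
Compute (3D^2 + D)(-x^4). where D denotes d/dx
4 x^{2} \left(- x - 9\right)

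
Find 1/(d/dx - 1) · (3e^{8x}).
\frac{3 e^{8 x}}{7}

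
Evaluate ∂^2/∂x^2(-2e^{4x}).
- 32 e^{4 x}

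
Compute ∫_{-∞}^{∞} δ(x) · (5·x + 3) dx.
3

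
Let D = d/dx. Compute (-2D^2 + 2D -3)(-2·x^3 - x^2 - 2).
6 x^{3} - 9 x^{2} + 20 x + 10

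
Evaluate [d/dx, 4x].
4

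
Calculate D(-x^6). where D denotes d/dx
- 6 x^{5}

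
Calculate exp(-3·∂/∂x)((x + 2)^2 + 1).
x^{2} - 2 x + 2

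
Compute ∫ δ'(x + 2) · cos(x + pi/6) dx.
\cos{\left(\frac{\pi}{3} + 2 \right)}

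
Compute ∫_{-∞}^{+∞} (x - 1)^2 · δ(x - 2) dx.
1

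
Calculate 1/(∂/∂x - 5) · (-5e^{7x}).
- \frac{5 e^{7 x}}{2}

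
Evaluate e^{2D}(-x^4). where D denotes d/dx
- x^{4} - 8 x^{3} - 24 x^{2} - 32 x - 16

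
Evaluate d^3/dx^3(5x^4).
120 x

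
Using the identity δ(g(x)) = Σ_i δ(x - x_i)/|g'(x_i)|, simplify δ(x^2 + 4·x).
\frac{\delta(x + 4) + \delta(x)}{4}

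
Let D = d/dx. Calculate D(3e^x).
3 e^{x}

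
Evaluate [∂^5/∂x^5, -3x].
-15\frac{d^{4}}{dx^{4}}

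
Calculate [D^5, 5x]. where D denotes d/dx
25D^{4}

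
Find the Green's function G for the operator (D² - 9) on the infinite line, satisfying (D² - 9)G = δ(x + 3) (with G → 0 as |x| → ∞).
-\frac{e^{-3|x + 3|}}{6}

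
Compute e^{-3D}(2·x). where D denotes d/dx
2 x - 6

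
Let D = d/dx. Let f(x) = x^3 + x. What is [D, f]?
3 x^{2} + 1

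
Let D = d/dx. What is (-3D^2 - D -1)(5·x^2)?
- 5 x^{2} - 10 x - 30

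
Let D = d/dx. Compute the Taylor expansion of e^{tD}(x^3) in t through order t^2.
x \left(3 t^{2} + 3 t x + x^{2}\right)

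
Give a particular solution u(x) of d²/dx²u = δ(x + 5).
\frac{|x + 5|}{2}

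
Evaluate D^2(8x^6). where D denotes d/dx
240 x^{4}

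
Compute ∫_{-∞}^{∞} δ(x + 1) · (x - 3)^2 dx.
16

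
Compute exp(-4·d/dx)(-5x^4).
- 5 x^{4} + 80 x^{3} - 480 x^{2} + 1280 x - 1280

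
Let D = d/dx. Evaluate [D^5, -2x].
-10D^{4}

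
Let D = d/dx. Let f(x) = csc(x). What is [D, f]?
- \cot{\left(x \right)} \csc{\left(x \right)}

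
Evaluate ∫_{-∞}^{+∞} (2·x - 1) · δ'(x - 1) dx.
-2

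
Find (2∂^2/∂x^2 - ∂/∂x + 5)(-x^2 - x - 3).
- 5 x^{2} - 3 x - 18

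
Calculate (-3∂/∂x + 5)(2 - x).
13 - 5 x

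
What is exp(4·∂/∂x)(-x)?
- x - 4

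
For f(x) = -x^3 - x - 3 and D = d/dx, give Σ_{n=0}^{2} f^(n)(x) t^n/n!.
- 3 t^{2} x - t \left(3 x^{2} + 1\right) - x^{3} - x - 3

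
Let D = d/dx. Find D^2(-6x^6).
- 180 x^{4}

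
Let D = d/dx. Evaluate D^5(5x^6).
3600 x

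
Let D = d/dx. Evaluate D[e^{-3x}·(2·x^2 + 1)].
\left(- 6 x^{2} + 4 x - 3\right) e^{- 3 x}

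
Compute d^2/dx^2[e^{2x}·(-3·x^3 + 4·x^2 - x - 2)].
\left(- 12 x^{3} - 20 x^{2} + 10 x - 4\right) e^{2 x}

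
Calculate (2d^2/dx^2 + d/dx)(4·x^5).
20 x^{3} \left(x + 8\right)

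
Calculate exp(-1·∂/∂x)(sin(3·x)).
\sin{\left(3 x - 3 \right)}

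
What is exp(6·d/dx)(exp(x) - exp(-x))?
2 \sinh{\left(x + 6 \right)}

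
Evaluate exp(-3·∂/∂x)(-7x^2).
- 7 x^{2} + 42 x - 63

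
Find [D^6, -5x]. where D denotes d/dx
-30D^{5}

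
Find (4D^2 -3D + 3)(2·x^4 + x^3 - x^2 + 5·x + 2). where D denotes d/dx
6 x^{4} - 21 x^{3} + 84 x^{2} + 45 x - 17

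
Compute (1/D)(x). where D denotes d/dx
\frac{x^{2}}{2}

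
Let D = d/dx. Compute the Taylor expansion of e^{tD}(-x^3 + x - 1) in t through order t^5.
- t^{3} - 3 t^{2} x - t \left(3 x^{2} - 1\right) - x^{3} + x - 1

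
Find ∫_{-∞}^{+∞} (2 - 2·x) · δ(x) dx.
2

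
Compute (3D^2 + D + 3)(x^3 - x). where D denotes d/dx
3 x^{3} + 3 x^{2} + 15 x - 1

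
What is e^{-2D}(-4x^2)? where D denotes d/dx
- 4 x^{2} + 16 x - 16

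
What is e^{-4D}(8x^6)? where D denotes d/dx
8 x^{6} - 192 x^{5} + 1920 x^{4} - 10240 x^{3} + 30720 x^{2} - 49152 x + 32768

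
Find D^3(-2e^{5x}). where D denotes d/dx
- 250 e^{5 x}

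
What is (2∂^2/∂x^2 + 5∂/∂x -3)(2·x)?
10 - 6 x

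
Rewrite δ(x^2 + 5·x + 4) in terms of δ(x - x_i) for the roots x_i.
\frac{\delta(x + 4) + \delta(x + 1)}{3}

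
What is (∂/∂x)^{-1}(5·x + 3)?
\frac{5 x^{2}}{2} + 3 x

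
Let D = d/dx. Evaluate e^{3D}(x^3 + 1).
x^{3} + 9 x^{2} + 27 x + 28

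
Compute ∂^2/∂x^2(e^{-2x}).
4 e^{- 2 x}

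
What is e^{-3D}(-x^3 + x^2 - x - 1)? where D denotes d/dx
- x^{3} + 10 x^{2} - 34 x + 38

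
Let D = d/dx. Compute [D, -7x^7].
- 49 x^{6}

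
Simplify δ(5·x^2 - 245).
\frac{\delta(x - 7) + \delta(x + 7)}{70}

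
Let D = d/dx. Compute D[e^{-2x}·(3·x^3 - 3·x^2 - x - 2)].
\left(- 6 x^{3} + 15 x^{2} - 4 x + 3\right) e^{- 2 x}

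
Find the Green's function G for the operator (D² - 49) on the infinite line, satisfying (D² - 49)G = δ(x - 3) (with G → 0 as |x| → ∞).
-\frac{e^{-7|x - 3|}}{14}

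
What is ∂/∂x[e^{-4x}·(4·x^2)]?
8 x \left(1 - 2 x\right) e^{- 4 x}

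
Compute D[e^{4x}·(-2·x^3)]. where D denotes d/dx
x^{2} \left(- 8 x - 6\right) e^{4 x}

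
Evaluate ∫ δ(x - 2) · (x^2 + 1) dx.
5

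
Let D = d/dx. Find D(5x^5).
25 x^{4}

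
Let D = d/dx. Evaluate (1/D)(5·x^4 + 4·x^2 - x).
x^{5} + \frac{4 x^{3}}{3} - \frac{x^{2}}{2}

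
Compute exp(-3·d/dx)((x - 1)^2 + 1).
x^{2} - 8 x + 17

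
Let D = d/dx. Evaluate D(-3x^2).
- 6 x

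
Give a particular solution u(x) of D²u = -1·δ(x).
-\frac{|x|}{2}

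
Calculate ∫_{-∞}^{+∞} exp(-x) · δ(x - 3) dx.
e^{-3}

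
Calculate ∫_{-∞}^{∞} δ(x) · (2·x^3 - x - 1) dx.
-1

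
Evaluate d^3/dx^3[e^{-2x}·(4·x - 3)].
8 \left(9 - 4 x\right) e^{- 2 x}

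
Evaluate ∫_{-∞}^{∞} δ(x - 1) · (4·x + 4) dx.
8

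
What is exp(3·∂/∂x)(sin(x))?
\sin{\left(x + 3 \right)}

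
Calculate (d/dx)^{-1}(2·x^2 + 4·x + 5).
\frac{2 x^{3}}{3} + 2 x^{2} + 5 x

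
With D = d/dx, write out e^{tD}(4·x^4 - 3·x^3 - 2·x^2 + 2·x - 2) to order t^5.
4 t^{4} + t^{3} \left(16 x - 3\right) + t^{2} \left(24 x^{2} - 9 x - 2\right) + t \left(16 x^{3} - 9 x^{2} - 4 x + 2\right) + 4 x^{4} - 3 x^{3} - 2 x^{2} + 2 x - 2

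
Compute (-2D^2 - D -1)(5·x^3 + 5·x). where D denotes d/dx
- 5 x^{3} - 15 x^{2} - 65 x - 5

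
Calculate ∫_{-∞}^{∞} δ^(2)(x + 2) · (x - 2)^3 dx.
-24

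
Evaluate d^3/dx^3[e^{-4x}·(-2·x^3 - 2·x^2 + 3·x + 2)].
4 \left(32 x^{3} - 40 x^{2} - 60 x + 13\right) e^{- 4 x}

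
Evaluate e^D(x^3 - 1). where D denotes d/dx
x \left(x^{2} + 3 x + 3\right)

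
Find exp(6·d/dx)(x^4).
x^{4} + 24 x^{3} + 216 x^{2} + 864 x + 1296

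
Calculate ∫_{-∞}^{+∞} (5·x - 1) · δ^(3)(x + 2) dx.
0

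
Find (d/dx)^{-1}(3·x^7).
\frac{3 x^{8}}{8}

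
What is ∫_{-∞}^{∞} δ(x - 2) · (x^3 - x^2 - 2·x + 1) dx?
1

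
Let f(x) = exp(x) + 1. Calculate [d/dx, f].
e^{x}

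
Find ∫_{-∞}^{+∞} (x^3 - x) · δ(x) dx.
0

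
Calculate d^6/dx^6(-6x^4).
0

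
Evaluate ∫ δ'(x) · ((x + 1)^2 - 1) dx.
-2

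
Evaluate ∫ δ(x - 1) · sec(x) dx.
\sec{\left(1 \right)}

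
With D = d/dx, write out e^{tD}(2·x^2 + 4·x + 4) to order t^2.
2 t^{2} + 4 t \left(x + 1\right) + 2 x^{2} + 4 x + 4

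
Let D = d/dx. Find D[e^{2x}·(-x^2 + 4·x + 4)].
2 \left(- x^{2} + 3 x + 6\right) e^{2 x}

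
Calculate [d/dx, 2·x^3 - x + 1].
6 x^{2} - 1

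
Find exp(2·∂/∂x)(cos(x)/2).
\frac{\cos{\left(x + 2 \right)}}{2}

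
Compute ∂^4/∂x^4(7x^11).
55440 x^{7}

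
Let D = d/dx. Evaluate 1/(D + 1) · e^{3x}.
\frac{e^{3 x}}{4}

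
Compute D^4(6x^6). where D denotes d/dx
2160 x^{2}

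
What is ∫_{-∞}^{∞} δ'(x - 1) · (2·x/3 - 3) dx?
- \frac{2}{3}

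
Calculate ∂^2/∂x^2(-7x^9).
- 504 x^{7}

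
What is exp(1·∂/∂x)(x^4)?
x^{4} + 4 x^{3} + 6 x^{2} + 4 x + 1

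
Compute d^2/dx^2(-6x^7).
- 252 x^{5}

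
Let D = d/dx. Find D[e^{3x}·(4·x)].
\left(12 x + 4\right) e^{3 x}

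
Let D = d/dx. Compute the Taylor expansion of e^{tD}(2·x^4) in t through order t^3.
2 x \left(4 t^{3} + 6 t^{2} x + 4 t x^{2} + x^{3}\right)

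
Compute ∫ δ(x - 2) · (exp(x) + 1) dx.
1 + e^{2}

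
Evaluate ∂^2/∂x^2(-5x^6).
- 150 x^{4}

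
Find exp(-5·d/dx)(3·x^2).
3 x^{2} - 30 x + 75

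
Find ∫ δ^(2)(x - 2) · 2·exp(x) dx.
2 e^{2}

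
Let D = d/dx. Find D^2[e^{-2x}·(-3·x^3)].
6 x \left(- 2 x^{2} + 6 x - 3\right) e^{- 2 x}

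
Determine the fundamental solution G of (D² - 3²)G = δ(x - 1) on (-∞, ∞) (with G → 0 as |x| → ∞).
-\frac{e^{-3|x - 1|}}{6}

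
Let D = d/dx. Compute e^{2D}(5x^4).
5 x^{4} + 40 x^{3} + 120 x^{2} + 160 x + 80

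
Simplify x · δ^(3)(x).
-3\delta^{(2)}(x)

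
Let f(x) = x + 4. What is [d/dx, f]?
1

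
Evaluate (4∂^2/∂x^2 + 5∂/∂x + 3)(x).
3 x + 5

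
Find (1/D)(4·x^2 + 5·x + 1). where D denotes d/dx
\frac{4 x^{3}}{3} + \frac{5 x^{2}}{2} + x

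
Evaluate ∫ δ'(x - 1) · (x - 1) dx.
-1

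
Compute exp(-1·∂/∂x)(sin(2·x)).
\sin{\left(2 x - 2 \right)}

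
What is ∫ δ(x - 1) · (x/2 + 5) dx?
\frac{11}{2}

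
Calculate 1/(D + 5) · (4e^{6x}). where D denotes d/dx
\frac{4 e^{6 x}}{11}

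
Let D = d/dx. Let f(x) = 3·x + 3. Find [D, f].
3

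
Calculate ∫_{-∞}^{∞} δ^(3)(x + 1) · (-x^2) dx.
0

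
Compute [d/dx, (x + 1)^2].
2 x + 2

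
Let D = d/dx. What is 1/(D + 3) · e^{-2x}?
e^{- 2 x}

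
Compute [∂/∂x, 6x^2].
12 x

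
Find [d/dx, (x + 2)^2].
2 x + 4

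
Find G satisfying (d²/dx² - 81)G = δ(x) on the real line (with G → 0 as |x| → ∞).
-\frac{e^{-9|x|}}{18}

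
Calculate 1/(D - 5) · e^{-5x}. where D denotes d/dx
- \frac{e^{- 5 x}}{10}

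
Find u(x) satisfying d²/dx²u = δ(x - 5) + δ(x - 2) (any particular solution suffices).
\frac{|x - 5|}{2} + \frac{|x - 2|}{2}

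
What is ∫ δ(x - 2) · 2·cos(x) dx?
2 \cos{\left(2 \right)}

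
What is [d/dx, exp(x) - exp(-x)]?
2 \cosh{\left(x \right)}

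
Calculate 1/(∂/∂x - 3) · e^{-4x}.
- \frac{e^{- 4 x}}{7}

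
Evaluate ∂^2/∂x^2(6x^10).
540 x^{8}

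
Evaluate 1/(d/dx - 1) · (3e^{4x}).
e^{4 x}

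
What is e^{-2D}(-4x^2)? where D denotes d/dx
- 4 x^{2} + 16 x - 16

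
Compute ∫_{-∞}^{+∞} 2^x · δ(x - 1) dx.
2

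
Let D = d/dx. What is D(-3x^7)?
- 21 x^{6}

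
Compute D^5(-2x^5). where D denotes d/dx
-240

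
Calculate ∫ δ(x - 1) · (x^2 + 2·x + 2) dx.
5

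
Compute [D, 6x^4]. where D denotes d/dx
24 x^{3}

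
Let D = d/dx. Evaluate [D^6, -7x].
-42D^{5}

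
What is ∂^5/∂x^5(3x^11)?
166320 x^{6}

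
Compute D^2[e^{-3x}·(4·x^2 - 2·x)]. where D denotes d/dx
2 \left(18 x^{2} - 33 x + 10\right) e^{- 3 x}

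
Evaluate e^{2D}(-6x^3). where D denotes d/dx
- 6 x^{3} - 36 x^{2} - 72 x - 48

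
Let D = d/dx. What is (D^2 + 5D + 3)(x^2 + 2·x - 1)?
3 x^{2} + 16 x + 9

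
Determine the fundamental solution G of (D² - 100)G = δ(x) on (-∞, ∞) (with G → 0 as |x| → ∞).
-\frac{e^{-10|x|}}{20}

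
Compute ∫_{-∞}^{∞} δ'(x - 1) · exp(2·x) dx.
- 2 e^{2}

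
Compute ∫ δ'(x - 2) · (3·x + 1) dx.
-3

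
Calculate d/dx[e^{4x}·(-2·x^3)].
x^{2} \left(- 8 x - 6\right) e^{4 x}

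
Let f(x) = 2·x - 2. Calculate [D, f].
2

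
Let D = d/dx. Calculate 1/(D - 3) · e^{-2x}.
- \frac{e^{- 2 x}}{5}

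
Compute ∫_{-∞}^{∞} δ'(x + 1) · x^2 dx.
2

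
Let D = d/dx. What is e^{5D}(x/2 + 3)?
\frac{x}{2} + \frac{11}{2}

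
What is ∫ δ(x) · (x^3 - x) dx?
0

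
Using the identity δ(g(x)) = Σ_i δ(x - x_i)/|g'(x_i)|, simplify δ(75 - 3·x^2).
\frac{\delta(x - 5) + \delta(x + 5)}{30}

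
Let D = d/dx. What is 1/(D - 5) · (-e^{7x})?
- \frac{e^{7 x}}{2}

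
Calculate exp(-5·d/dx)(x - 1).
x - 6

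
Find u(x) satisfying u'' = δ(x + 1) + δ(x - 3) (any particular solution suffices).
\frac{|x + 1|}{2} + \frac{|x - 3|}{2}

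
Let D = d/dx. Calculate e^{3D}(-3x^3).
- 3 x^{3} - 27 x^{2} - 81 x - 81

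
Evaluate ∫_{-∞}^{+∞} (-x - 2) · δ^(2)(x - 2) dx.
0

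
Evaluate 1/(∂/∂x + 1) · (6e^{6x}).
\frac{6 e^{6 x}}{7}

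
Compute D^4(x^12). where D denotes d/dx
11880 x^{8}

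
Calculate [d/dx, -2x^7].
- 14 x^{6}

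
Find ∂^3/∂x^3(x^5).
60 x^{2}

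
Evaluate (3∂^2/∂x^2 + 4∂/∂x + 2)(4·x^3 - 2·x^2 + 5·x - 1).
8 x^{3} + 44 x^{2} + 66 x + 6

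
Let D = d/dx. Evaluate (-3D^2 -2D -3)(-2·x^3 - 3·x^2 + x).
6 x^{3} + 21 x^{2} + 45 x + 16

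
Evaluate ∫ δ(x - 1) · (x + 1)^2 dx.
4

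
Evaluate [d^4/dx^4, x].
4\frac{d^{3}}{dx^{3}}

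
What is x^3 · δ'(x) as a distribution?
0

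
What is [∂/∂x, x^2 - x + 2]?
2 x - 1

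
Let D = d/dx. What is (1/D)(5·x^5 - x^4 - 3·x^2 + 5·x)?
\frac{5 x^{6}}{6} - \frac{x^{5}}{5} - x^{3} + \frac{5 x^{2}}{2}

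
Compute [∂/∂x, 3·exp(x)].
3 e^{x}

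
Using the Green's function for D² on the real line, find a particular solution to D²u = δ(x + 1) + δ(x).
\frac{|x + 1|}{2} + \frac{|x|}{2}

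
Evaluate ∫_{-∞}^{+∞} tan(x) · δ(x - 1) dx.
\tan{\left(1 \right)}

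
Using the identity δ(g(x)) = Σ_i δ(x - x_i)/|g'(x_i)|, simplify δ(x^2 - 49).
\frac{\delta(x - 7) + \delta(x + 7)}{14}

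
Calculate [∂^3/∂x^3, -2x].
-6\frac{d^{2}}{dx^{2}}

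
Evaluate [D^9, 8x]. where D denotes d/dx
72D^{8}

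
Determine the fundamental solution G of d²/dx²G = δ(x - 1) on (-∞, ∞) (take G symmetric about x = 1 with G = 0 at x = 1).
\frac{|x - 1|}{2}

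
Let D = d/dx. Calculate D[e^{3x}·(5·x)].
\left(15 x + 5\right) e^{3 x}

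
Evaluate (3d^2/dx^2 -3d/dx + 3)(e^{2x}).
9 e^{2 x}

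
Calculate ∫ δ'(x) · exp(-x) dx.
1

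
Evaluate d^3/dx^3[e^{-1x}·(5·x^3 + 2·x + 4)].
\left(- 5 x^{3} + 45 x^{2} - 92 x + 32\right) e^{- x}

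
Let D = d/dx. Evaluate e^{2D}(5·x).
5 x + 10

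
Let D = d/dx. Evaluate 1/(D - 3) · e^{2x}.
- e^{2 x}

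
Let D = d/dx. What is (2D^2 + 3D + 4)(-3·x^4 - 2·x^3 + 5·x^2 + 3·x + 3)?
- 12 x^{4} - 44 x^{3} - 70 x^{2} + 18 x + 41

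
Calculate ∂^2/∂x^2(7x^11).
770 x^{9}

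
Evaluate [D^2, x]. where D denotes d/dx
2D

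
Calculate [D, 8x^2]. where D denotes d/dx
16 x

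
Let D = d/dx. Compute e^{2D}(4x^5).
4 x^{5} + 40 x^{4} + 160 x^{3} + 320 x^{2} + 320 x + 128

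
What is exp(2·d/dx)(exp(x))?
e^{x + 2}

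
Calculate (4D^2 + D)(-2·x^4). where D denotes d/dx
8 x^{2} \left(- x - 12\right)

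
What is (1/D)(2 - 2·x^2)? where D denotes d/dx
- \frac{2 x^{3}}{3} + 2 x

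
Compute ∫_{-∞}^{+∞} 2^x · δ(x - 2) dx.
4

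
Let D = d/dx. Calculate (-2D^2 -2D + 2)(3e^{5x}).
- 174 e^{5 x}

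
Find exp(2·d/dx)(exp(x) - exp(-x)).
2 \sinh{\left(x + 2 \right)}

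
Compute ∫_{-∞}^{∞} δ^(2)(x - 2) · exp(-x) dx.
e^{-2}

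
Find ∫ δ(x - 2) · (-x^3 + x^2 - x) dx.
-6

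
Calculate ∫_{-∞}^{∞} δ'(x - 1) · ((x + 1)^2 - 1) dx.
-4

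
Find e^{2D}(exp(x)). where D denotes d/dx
e^{x + 2}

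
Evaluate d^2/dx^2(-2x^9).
- 144 x^{7}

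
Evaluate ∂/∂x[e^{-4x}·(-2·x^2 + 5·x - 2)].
\left(8 x^{2} - 24 x + 13\right) e^{- 4 x}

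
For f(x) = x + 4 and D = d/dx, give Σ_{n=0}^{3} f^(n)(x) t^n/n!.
t + x + 4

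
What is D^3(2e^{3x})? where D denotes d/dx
54 e^{3 x}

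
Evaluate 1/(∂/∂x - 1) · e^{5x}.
\frac{e^{5 x}}{4}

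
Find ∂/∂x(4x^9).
36 x^{8}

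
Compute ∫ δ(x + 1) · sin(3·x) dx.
- \sin{\left(3 \right)}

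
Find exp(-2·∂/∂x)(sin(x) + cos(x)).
\sqrt{2} \cos{\left(- x + \frac{\pi}{4} + 2 \right)}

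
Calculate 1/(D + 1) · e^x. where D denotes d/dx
\frac{e^{x}}{2}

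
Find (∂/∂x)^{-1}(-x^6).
- \frac{x^{7}}{7}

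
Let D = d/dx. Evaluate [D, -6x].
-6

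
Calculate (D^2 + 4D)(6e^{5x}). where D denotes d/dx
270 e^{5 x}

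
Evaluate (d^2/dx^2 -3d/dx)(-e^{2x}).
2 e^{2 x}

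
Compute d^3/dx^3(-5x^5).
- 300 x^{2}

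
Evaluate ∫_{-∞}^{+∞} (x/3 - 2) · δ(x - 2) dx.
- \frac{4}{3}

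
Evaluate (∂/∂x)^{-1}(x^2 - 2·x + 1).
\frac{x^{3}}{3} - x^{2} + x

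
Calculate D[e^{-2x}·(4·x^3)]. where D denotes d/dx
x^{2} \left(12 - 8 x\right) e^{- 2 x}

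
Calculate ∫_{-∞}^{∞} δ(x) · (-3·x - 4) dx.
-4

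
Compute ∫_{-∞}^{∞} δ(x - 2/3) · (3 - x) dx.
\frac{7}{3}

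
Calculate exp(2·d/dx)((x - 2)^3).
x^{3}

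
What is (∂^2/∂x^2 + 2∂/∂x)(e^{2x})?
8 e^{2 x}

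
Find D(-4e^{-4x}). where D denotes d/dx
16 e^{- 4 x}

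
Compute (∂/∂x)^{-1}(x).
\frac{x^{2}}{2}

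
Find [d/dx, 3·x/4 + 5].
\frac{3}{4}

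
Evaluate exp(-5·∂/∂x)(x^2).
x^{2} - 10 x + 25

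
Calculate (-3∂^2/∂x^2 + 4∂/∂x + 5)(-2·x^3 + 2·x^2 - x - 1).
- 10 x^{3} - 14 x^{2} + 47 x - 21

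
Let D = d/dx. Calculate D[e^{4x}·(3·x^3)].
x^{2} \left(12 x + 9\right) e^{4 x}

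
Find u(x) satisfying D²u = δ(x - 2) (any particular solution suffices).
\frac{|x - 2|}{2}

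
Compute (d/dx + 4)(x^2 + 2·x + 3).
4 x^{2} + 10 x + 14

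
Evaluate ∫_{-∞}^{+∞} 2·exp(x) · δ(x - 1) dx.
2 e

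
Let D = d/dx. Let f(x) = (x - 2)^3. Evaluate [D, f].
3 \left(x - 2\right)^{2}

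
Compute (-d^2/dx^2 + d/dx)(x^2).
2 x - 2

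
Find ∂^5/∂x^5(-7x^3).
0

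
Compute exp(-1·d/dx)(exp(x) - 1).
e^{x - 1} - 1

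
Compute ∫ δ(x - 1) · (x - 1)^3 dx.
0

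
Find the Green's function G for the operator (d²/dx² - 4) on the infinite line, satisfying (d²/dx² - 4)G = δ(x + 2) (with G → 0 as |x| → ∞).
-\frac{e^{-2|x + 2|}}{4}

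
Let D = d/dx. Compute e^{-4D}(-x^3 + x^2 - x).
- x^{3} + 13 x^{2} - 57 x + 84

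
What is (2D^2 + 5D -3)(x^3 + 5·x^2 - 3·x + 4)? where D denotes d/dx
- 3 x^{3} + 71 x - 7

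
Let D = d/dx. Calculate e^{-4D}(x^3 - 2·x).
x^{3} - 12 x^{2} + 46 x - 56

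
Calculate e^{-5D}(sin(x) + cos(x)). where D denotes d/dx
\sqrt{2} \cos{\left(- x + \frac{\pi}{4} + 5 \right)}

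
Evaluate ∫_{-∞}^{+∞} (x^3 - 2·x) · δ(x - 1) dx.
-1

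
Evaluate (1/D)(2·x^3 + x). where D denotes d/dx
\frac{x^{4}}{2} + \frac{x^{2}}{2}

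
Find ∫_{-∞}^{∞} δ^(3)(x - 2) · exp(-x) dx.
e^{-2}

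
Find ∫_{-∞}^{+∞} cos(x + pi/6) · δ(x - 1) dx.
\cos{\left(\frac{\pi}{6} + 1 \right)}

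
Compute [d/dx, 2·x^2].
4 x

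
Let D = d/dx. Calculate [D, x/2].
\frac{1}{2}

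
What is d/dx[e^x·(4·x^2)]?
4 x \left(x + 2\right) e^{x}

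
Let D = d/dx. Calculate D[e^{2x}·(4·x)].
\left(8 x + 4\right) e^{2 x}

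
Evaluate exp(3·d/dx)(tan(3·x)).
\tan{\left(3 x + 9 \right)}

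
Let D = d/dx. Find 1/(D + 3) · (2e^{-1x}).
e^{- x}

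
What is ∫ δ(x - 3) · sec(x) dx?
\sec{\left(3 \right)}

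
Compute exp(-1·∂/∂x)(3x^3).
3 x^{3} - 9 x^{2} + 9 x - 3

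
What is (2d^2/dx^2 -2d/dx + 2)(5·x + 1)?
10 x - 8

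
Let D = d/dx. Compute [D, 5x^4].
20 x^{3}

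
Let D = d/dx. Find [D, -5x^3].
- 15 x^{2}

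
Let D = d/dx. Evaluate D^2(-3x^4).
- 36 x^{2}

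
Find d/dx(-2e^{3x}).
- 6 e^{3 x}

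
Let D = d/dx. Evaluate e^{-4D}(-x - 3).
1 - x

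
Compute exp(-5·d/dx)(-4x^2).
- 4 x^{2} + 40 x - 100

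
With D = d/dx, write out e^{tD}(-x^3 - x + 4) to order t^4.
- t^{3} - 3 t^{2} x - t \left(3 x^{2} + 1\right) - x^{3} - x + 4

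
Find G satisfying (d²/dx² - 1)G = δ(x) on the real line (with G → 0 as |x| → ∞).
-\frac{e^{-|x|}}{2}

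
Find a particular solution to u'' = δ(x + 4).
\frac{|x + 4|}{2}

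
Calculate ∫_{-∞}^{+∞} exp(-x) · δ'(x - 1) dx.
e^{-1}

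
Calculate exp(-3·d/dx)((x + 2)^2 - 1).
x \left(x - 2\right)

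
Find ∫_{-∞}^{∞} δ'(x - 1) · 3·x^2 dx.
-6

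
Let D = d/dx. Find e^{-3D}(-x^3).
- x^{3} + 9 x^{2} - 27 x + 27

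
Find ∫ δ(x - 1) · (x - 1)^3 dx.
0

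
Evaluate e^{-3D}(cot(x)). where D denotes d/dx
\cot{\left(x - 3 \right)}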